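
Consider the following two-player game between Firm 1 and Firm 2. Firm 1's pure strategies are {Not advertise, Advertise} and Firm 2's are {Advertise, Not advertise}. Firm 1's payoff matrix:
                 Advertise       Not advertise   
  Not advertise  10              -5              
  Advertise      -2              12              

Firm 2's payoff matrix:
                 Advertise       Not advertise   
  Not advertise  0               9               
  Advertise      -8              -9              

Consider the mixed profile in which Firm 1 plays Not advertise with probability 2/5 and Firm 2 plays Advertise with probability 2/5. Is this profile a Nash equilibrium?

Given Firm 1's mix p = 2/5, Firm 2's payoff from Advertise is -24/5 but from Not advertise is -9/5. Firm 2 strictly prefers Not advertise, so Firm 2 would not mix.
So the proposed profile is not a Nash equilibrium.

No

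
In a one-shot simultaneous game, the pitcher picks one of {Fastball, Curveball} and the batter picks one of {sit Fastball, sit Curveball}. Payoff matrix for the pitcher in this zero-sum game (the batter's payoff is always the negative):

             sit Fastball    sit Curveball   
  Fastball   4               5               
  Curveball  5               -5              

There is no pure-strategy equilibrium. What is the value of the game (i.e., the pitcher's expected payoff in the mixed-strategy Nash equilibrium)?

v = 45/11

For the pitcher to be willing to mix, the pitcher must be indifferent between Fastball and Curveball, which pins down the batter's mix.
  the pitcher's payoff from Fastball: q·4 + (1−q)·5 = -q + 5
  the pitcher's payoff from Curveball: q·5 + (1−q)·(-5) = 10q - 5
  -q + 5 = 10q - 5  ⇒  -11q = -10  ⇒  q = 10/11.
The value is the pitcher's expected payoff against this mix (using Fastball): (10/11)·4 + (1/11)·5 = 45/11.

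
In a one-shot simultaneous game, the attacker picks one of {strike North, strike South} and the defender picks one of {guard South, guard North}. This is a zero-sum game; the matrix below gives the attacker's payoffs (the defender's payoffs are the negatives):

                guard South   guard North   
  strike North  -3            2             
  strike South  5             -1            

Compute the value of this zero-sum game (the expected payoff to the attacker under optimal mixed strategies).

v = 7/11

Set the attacker's expected payoff from strike North equal to that from strike South:
  the attacker's expected payoff from strike North: q·(-3) + (1−q)·2 = -5q + 2
  the attacker's expected payoff from strike South: q·5 + (1−q)·(-1) = 6q - 1
  -5q + 2 = 6q - 1  ⇒  -11q = -3  ⇒  q = 3/11.
The value is the attacker's expected payoff against this mix (using strike North): (3/11)·(-3) + (8/11)·2 = 7/11.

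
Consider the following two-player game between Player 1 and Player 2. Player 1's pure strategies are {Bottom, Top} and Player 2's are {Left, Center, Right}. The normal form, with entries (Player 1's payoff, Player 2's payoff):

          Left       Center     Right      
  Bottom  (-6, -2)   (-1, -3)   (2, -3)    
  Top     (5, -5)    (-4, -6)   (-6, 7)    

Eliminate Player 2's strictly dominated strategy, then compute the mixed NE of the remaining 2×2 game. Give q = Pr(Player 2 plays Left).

q = 8/19

Player 2's strategy Center is strictly dominated by Left: -2 > -3 and -5 > -6. Eliminate Center.
Set Player 1's expected payoff from Bottom equal to that from Top:
  Player 1's expected payoff from Bottom: q·(-6) + (1−q)·2 = -8q + 2
  Player 1's expected payoff from Top: q·5 + (1−q)·(-6) = 11q - 6
  -8q + 2 = 11q - 6  ⇒  -19q = -8  ⇒  q = 8/19.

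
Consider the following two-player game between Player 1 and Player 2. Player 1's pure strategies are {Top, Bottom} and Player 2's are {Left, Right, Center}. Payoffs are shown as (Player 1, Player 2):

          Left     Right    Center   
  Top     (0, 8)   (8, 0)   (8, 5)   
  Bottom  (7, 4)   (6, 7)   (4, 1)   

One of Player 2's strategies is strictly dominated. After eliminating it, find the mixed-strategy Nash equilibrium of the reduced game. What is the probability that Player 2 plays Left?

Player 2's strategy Center is strictly dominated by Left: 8 > 5 and 4 > 1. Eliminate Center.
Player 1's indifference between Top and Bottom determines Player 2's mixing probability q:
  Player 1's expected payoff from Top: q·0 + (1−q)·8 = -8q + 8
  Player 1's expected payoff from Bottom: q·7 + (1−q)·6 = q + 6
  -8q + 8 = q + 6  ⇒  -9q = -2  ⇒  q = 2/9.

q = 2/9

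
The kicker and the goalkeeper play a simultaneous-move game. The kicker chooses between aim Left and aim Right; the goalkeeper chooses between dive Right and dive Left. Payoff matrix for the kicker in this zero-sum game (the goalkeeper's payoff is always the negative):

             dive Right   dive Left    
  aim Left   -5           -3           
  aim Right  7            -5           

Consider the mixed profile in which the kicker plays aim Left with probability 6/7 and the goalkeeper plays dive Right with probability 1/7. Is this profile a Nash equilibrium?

Yes

Check the goalkeeper's indifference given the kicker's mix p = 6/7:
  payoff from dive Right = 23/7; payoff from dive Left = 23/7 — equal.
Check the kicker's indifference given the goalkeeper's mix q = 1/7:
  payoff from aim Left = -23/7; payoff from aim Right = -23/7 — equal.
Both players are indifferent, so neither can profitably deviate.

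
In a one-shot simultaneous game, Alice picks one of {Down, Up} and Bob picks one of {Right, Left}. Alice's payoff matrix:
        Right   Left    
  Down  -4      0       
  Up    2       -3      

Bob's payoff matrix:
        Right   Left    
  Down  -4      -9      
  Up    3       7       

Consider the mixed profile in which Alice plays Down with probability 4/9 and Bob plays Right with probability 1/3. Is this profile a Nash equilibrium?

Check Bob's indifference given Alice's mix p = 4/9:
  payoff from Right = -1/9; payoff from Left = -1/9 — equal.
Check Alice's indifference given Bob's mix q = 1/3:
  payoff from Down = -4/3; payoff from Up = -4/3 — equal.
Both players are indifferent, so neither can profitably deviate.

Yes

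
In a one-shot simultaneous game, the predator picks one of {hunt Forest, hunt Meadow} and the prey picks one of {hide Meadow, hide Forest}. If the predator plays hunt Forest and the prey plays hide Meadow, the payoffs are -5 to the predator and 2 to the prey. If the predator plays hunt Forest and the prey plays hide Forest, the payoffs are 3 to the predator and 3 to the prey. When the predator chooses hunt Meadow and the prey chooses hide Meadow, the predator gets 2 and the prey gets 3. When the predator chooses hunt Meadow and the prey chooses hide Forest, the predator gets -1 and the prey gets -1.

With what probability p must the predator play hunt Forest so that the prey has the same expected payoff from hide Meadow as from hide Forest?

In a mixed equilibrium the prey is indifferent between hide Meadow and hide Forest; this condition fixes p.
  the prey's payoff from hide Meadow: p·2 + (1−p)·3 = -p + 3
  the prey's payoff from hide Forest: p·3 + (1−p)·(-1) = 4p - 1
  -p + 3 = 4p - 1  ⇒  -5p = -4  ⇒  p = 4/5.

p = 4/5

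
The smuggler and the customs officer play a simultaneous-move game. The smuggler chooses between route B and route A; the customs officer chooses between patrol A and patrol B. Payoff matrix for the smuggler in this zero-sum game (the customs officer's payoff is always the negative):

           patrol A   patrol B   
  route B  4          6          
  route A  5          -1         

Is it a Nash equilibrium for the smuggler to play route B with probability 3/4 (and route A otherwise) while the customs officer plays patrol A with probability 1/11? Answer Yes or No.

No

Given the customs officer's mix q = 1/11, the smuggler's payoff from route B is 64/11 but from route A is -5/11. The smuggler strictly prefers route B, so the smuggler would not mix.
So the proposed profile is not a Nash equilibrium.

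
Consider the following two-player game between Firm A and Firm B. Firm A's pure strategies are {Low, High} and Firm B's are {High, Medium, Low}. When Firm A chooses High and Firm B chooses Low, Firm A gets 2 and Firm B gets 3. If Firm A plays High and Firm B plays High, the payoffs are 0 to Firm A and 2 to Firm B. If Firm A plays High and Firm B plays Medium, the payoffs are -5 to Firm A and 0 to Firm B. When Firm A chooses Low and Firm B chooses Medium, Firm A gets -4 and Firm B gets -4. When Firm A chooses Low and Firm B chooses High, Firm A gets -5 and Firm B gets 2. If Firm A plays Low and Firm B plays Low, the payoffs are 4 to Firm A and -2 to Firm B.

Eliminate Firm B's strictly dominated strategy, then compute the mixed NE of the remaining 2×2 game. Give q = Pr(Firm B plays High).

q = 2/7

Firm B's strategy Medium is strictly dominated by Low: -2 > -4 and 3 > 0. Eliminate Medium.
Firm A's indifference between Low and High determines Firm B's mixing probability q:
  Firm A's payoff to Low: q·(-5) + (1−q)·4 = -9q + 4
  Firm A's payoff to High: q·0 + (1−q)·2 = -2q + 2
  -9q + 4 = -2q + 2  ⇒  -7q = -2  ⇒  q = 2/7.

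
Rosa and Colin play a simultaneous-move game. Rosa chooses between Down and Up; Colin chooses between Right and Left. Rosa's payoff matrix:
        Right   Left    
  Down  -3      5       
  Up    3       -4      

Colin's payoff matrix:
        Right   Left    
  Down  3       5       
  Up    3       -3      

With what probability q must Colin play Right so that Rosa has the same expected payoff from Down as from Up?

Rosa's indifference between Down and Up determines Colin's mixing probability q:
  Rosa's payoff from Down: q·(-3) + (1−q)·5 = -8q + 5
  Rosa's payoff from Up: q·3 + (1−q)·(-4) = 7q - 4
  -8q + 5 = 7q - 4  ⇒  -15q = -9  ⇒  q = 3/5.

q = 3/5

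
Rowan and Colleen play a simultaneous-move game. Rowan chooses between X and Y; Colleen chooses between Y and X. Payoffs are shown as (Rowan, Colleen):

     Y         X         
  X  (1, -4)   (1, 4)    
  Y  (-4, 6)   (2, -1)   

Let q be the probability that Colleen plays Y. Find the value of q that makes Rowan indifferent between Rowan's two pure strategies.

In a mixed equilibrium Rowan is indifferent between X and Y; this condition fixes q.
  Rowan's payoff to X: q·1 + (1−q)·1 = 1
  Rowan's payoff to Y: q·(-4) + (1−q)·2 = -6q + 2
  1 = -6q + 2  ⇒  6q = 1  ⇒  q = 1/6.

q = 1/6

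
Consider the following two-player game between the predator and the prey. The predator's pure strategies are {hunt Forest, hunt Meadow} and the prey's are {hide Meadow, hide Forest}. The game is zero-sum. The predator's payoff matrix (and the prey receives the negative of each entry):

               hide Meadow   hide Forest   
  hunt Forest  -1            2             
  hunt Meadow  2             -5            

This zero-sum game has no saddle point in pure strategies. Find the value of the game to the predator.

v = -1/10

The predator's indifference between hunt Forest and hunt Meadow determines the prey's mixing probability q:
  the predator's payoff to hunt Forest: q·(-1) + (1−q)·2 = -3q + 2
  the predator's payoff to hunt Meadow: q·2 + (1−q)·(-5) = 7q - 5
  -3q + 2 = 7q - 5  ⇒  -10q = -7  ⇒  q = 7/10.
The value is the predator's expected payoff against this mix (using hunt Forest): (7/10)·(-1) + (3/10)·2 = -1/10.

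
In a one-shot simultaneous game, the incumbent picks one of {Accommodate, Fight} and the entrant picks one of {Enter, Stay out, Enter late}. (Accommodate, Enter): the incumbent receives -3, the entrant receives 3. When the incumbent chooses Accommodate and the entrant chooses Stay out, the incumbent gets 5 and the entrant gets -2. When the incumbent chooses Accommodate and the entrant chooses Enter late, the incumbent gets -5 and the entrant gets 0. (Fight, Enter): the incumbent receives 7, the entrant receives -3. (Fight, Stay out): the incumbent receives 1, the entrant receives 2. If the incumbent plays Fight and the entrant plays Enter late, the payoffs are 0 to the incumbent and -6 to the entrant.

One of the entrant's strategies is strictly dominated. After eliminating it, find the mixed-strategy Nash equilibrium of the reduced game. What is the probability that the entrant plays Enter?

The entrant's strategy Enter late is strictly dominated by Enter: 3 > 0 and -3 > -6. Eliminate Enter late.
Set the incumbent's expected payoff from Accommodate equal to that from Fight:
  the incumbent's payoff from Accommodate: q·(-3) + (1−q)·5 = -8q + 5
  the incumbent's payoff from Fight: q·7 + (1−q)·1 = 6q + 1
  -8q + 5 = 6q + 1  ⇒  -14q = -4  ⇒  q = 2/7.

q = 2/7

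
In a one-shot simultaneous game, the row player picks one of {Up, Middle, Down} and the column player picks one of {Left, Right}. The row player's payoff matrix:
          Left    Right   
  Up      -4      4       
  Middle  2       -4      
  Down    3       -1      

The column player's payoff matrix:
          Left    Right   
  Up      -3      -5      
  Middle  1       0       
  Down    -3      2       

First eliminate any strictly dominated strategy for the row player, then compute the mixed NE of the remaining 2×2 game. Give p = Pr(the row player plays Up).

p = 5/7

The row player's strategy Middle is strictly dominated by Down: 3 > 2 and -1 > -4. Eliminate Middle.
The column player's indifference between Left and Right determines the row player's mixing probability p:
  the column player's payoff to Left: p·(-3) + (1−p)·(-3) = -3
  the column player's payoff to Right: p·(-5) + (1−p)·2 = -7p + 2
  -3 = -7p + 2  ⇒  7p = 5  ⇒  p = 5/7.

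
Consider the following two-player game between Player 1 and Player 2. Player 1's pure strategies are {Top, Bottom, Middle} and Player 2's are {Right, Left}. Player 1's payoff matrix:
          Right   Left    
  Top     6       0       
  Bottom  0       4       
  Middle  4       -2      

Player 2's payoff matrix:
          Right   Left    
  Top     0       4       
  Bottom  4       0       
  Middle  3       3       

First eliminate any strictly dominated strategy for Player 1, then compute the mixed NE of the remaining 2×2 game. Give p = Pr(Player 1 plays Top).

Player 1's strategy Middle is strictly dominated by Top: 6 > 4 and 0 > -2. Eliminate Middle.
For Player 2 to be willing to mix, Player 2 must be indifferent between Right and Left, which pins down Player 1's mix.
  Player 2's payoff to Right: p·0 + (1−p)·4 = -4p + 4
  Player 2's payoff to Left: p·4 + (1−p)·0 = 4p
  -4p + 4 = 4p  ⇒  -8p = -4  ⇒  p = 1/2.

p = 1/2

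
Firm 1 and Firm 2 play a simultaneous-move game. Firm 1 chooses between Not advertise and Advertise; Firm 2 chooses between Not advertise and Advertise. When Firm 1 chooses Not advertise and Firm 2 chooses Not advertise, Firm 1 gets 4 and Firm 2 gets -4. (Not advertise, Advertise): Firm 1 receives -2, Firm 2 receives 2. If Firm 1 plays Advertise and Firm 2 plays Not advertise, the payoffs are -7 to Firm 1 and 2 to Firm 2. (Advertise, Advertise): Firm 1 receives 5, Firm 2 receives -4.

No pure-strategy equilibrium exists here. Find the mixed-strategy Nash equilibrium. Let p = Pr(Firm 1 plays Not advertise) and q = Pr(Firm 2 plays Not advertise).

Firm 1's mix must leave Firm 2 indifferent between Not advertise and Advertise.
  Firm 2's payoff to Not advertise: p·(-4) + (1−p)·2 = -6p + 2
  Firm 2's payoff to Advertise: p·2 + (1−p)·(-4) = 6p - 4
  -6p + 2 = 6p - 4  ⇒  -12p = -6  ⇒  p = 1/2.
Firm 2's mix must leave Firm 1 indifferent between Not advertise and Advertise.
  Firm 1's expected payoff from Not advertise: q·4 + (1−q)·(-2) = 6q - 2
  Firm 1's expected payoff from Advertise: q·(-7) + (1−q)·5 = -12q + 5
  6q - 2 = -12q + 5  ⇒  18q = 7  ⇒  q = 7/18.

p = 1/2, q = 7/18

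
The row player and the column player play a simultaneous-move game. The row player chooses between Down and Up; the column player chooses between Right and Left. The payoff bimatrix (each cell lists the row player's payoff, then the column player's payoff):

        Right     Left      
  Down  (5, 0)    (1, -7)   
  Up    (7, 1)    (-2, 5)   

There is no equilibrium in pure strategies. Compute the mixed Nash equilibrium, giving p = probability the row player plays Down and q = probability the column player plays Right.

p = 4/11, q = 3/5

The column player's indifference between Right and Left determines the row player's mixing probability p:
  the column player's expected payoff from Right: p·0 + (1−p)·1 = -p + 1
  the column player's expected payoff from Left: p·(-7) + (1−p)·5 = -12p + 5
  -p + 1 = -12p + 5  ⇒  11p = 4  ⇒  p = 4/11.
For the row player to be willing to mix, the row player must be indifferent between Down and Up, which pins down the column player's mix.
  the row player's expected payoff from Down: q·5 + (1−q)·1 = 4q + 1
  the row player's expected payoff from Up: q·7 + (1−q)·(-2) = 9q - 2
  4q + 1 = 9q - 2  ⇒  -5q = -3  ⇒  q = 3/5.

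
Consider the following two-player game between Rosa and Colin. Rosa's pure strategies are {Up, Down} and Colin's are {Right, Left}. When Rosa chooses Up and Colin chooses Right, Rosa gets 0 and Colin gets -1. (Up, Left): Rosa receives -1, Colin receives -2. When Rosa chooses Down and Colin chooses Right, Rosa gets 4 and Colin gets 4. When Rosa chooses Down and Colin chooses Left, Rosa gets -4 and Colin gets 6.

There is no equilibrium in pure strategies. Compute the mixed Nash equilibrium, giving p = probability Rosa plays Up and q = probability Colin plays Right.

For Colin to be willing to mix, Colin must be indifferent between Right and Left, which pins down Rosa's mix.
  Colin's payoff from Right: p·(-1) + (1−p)·4 = -5p + 4
  Colin's payoff from Left: p·(-2) + (1−p)·6 = -8p + 6
  -5p + 4 = -8p + 6  ⇒  3p = 2  ⇒  p = 2/3.
For Rosa to be willing to mix, Rosa must be indifferent between Up and Down, which pins down Colin's mix.
  Rosa's payoff to Up: q·0 + (1−q)·(-1) = q - 1
  Rosa's payoff to Down: q·4 + (1−q)·(-4) = 8q - 4
  q - 1 = 8q - 4  ⇒  -7q = -3  ⇒  q = 3/7.

p = 2/3, q = 3/7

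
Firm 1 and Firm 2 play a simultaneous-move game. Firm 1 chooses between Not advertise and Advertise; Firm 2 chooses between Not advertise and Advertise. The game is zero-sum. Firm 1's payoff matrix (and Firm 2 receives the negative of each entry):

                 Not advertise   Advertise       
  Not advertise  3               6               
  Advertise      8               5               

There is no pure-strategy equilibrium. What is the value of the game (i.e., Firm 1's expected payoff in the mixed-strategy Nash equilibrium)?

v = 11/2

For Firm 1 to be willing to mix, Firm 1 must be indifferent between Not advertise and Advertise, which pins down Firm 2's mix.
  Firm 1's payoff from Not advertise: q·3 + (1−q)·6 = -3q + 6
  Firm 1's payoff from Advertise: q·8 + (1−q)·5 = 3q + 5
  -3q + 6 = 3q + 5  ⇒  -6q = -1  ⇒  q = 1/6.
The value is Firm 1's expected payoff against this mix (using Not advertise): (1/6)·3 + (5/6)·6 = 11/2.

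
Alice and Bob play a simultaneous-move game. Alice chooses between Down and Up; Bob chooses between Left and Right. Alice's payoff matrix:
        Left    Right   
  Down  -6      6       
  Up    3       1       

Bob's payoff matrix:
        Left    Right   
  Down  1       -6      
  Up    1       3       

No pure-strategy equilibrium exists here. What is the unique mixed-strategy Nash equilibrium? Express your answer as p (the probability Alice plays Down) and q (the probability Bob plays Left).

p = 2/9, q = 5/14

Alice's mix must leave Bob indifferent between Left and Right.
  Bob's expected payoff from Left: p·1 + (1−p)·1 = 1
  Bob's expected payoff from Right: p·(-6) + (1−p)·3 = -9p + 3
  1 = -9p + 3  ⇒  9p = 2  ⇒  p = 2/9.
In a mixed equilibrium Alice is indifferent between Down and Up; this condition fixes q.
  Alice's expected payoff from Down: q·(-6) + (1−q)·6 = -12q + 6
  Alice's expected payoff from Up: q·3 + (1−q)·1 = 2q + 1
  -12q + 6 = 2q + 1  ⇒  -14q = -5  ⇒  q = 5/14.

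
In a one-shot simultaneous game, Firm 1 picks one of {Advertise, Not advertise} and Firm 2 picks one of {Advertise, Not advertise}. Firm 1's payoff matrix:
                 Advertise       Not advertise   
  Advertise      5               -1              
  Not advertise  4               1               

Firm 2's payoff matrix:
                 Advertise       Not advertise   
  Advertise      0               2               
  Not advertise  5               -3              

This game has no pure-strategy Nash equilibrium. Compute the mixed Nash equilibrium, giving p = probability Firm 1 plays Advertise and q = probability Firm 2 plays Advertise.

p = 4/5, q = 2/3

In a mixed equilibrium Firm 2 is indifferent between Advertise and Not advertise; this condition fixes p.
  Firm 2's expected payoff from Advertise: p·0 + (1−p)·5 = -5p + 5
  Firm 2's expected payoff from Not advertise: p·2 + (1−p)·(-3) = 5p - 3
  -5p + 5 = 5p - 3  ⇒  -10p = -8  ⇒  p = 4/5.
Set Firm 1's expected payoff from Advertise equal to that from Not advertise:
  Firm 1's expected payoff from Advertise: q·5 + (1−q)·(-1) = 6q - 1
  Firm 1's expected payoff from Not advertise: q·4 + (1−q)·1 = 3q + 1
  6q - 1 = 3q + 1  ⇒  3q = 2  ⇒  q = 2/3.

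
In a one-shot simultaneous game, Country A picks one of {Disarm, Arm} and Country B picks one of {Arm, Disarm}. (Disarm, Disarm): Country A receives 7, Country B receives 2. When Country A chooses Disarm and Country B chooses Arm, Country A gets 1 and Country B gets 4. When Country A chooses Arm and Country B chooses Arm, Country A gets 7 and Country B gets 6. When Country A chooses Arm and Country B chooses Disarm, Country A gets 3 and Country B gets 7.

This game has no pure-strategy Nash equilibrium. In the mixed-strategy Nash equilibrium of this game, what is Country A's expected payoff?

In a mixed equilibrium Country A is indifferent between Disarm and Arm; this condition fixes q.
  Country A's payoff to Disarm: q·1 + (1−q)·7 = -6q + 7
  Country A's payoff to Arm: q·7 + (1−q)·3 = 4q + 3
  -6q + 7 = 4q + 3  ⇒  -10q = -4  ⇒  q = 2/5.
At equilibrium Country A is indifferent across rows, so Country A's payoff equals the payoff from Disarm: (2/5)·1 + (3/5)·7 = 23/5.

23/5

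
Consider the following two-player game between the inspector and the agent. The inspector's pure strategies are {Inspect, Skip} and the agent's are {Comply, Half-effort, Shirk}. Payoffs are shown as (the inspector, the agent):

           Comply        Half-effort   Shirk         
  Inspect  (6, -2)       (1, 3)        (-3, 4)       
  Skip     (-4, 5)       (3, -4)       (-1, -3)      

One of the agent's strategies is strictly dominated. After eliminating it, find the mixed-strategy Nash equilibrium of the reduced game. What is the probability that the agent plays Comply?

The agent's strategy Half-effort is strictly dominated by Shirk: 4 > 3 and -3 > -4. Eliminate Half-effort.
Set the inspector's expected payoff from Inspect equal to that from Skip:
  the inspector's payoff from Inspect: q·6 + (1−q)·(-3) = 9q - 3
  the inspector's payoff from Skip: q·(-4) + (1−q)·(-1) = -3q - 1
  9q - 3 = -3q - 1  ⇒  12q = 2  ⇒  q = 1/6.

q = 1/6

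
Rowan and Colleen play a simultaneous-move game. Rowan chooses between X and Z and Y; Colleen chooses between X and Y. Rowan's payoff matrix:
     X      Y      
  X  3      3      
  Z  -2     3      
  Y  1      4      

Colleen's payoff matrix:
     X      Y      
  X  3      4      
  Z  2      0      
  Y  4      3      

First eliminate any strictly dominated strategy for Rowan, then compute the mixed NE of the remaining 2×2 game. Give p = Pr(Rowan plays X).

Rowan's strategy Z is strictly dominated by Y: 1 > -2 and 4 > 3. Eliminate Z.
Colleen's indifference between X and Y determines Rowan's mixing probability p:
  Colleen's payoff to X: p·3 + (1−p)·4 = -p + 4
  Colleen's payoff to Y: p·4 + (1−p)·3 = p + 3
  -p + 4 = p + 3  ⇒  -2p = -1  ⇒  p = 1/2.

p = 1/2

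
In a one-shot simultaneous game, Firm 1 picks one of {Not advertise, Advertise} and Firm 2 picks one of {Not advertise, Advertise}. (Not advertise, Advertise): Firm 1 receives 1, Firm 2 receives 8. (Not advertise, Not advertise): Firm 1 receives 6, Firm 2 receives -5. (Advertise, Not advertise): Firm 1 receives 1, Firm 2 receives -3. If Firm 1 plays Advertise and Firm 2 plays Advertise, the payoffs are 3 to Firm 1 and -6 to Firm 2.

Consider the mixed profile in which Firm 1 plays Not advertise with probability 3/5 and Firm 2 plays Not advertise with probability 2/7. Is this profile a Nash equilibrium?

Given Firm 1's mix p = 3/5, Firm 2's payoff from Not advertise is -21/5 but from Advertise is 12/5. Firm 2 strictly prefers Advertise, so Firm 2 would not mix.
So the proposed profile is not a Nash equilibrium.

No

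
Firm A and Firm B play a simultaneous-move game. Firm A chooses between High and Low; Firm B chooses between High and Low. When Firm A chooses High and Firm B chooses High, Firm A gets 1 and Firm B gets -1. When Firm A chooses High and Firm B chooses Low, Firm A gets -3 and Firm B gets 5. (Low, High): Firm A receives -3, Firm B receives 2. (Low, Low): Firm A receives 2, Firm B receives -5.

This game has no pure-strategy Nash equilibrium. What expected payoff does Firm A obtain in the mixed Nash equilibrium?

-7/9

For Firm A to be willing to mix, Firm A must be indifferent between High and Low, which pins down Firm B's mix.
  Firm A's payoff to High: q·1 + (1−q)·(-3) = 4q - 3
  Firm A's payoff to Low: q·(-3) + (1−q)·2 = -5q + 2
  4q - 3 = -5q + 2  ⇒  9q = 5  ⇒  q = 5/9.
At equilibrium Firm A is indifferent across rows, so Firm A's payoff equals the payoff from High: (5/9)·1 + (4/9)·(-3) = -7/9.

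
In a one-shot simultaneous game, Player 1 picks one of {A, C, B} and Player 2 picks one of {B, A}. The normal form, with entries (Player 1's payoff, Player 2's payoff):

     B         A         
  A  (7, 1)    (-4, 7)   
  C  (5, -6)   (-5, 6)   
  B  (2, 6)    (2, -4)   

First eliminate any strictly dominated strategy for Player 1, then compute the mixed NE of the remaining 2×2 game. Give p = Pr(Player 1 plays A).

p = 5/8

Player 1's strategy C is strictly dominated by A: 7 > 5 and -4 > -5. Eliminate C.
Player 2's indifference between B and A determines Player 1's mixing probability p:
  Player 2's expected payoff from B: p·1 + (1−p)·6 = -5p + 6
  Player 2's expected payoff from A: p·7 + (1−p)·(-4) = 11p - 4
  -5p + 6 = 11p - 4  ⇒  -16p = -10  ⇒  p = 5/8.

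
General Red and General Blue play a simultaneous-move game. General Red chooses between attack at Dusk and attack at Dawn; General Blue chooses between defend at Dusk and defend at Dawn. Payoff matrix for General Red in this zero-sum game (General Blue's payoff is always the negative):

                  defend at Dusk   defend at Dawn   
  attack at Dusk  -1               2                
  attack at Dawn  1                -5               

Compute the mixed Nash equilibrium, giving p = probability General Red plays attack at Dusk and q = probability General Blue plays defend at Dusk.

Set General Blue's expected payoff from defend at Dusk equal to that from defend at Dawn:
  General Blue's expected payoff from defend at Dusk: p·1 + (1−p)·(-1) = 2p - 1
  General Blue's expected payoff from defend at Dawn: p·(-2) + (1−p)·5 = -7p + 5
  2p - 1 = -7p + 5  ⇒  9p = 6  ⇒  p = 2/3.
Set General Red's expected payoff from attack at Dusk equal to that from attack at Dawn:
  General Red's payoff from attack at Dusk: q·(-1) + (1−q)·2 = -3q + 2
  General Red's payoff from attack at Dawn: q·1 + (1−q)·(-5) = 6q - 5
  -3q + 2 = 6q - 5  ⇒  -9q = -7  ⇒  q = 7/9.

p = 2/3, q = 7/9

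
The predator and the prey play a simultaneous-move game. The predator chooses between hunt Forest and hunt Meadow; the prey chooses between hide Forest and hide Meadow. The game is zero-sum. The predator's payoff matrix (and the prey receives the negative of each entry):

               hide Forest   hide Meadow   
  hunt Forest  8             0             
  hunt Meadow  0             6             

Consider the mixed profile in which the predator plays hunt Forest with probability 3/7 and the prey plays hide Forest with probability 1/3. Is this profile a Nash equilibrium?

No

Given the prey's mix q = 1/3, the predator's payoff from hunt Forest is 8/3 but from hunt Meadow is 4. The predator strictly prefers hunt Meadow, so the predator would not mix.
So the proposed profile is not a Nash equilibrium.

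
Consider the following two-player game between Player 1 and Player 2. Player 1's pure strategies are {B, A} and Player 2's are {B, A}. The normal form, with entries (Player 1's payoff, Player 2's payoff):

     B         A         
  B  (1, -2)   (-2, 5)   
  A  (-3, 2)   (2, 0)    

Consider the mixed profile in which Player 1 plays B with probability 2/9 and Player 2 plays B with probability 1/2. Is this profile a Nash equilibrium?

Yes

Check Player 2's indifference given Player 1's mix p = 2/9:
  payoff from B = 10/9; payoff from A = 10/9 — equal.
Check Player 1's indifference given Player 2's mix q = 1/2:
  payoff from B = -1/2; payoff from A = -1/2 — equal.
Both players are indifferent, so neither can profitably deviate.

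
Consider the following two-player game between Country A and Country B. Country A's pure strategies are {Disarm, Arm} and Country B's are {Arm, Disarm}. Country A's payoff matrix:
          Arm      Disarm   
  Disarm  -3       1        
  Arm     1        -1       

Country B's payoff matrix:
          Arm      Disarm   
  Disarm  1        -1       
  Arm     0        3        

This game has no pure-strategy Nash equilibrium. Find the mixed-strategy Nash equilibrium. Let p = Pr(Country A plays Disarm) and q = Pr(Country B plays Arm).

p = 3/5, q = 1/3

Set Country B's expected payoff from Arm equal to that from Disarm:
  Country B's expected payoff from Arm: p·1 + (1−p)·0 = p
  Country B's expected payoff from Disarm: p·(-1) + (1−p)·3 = -4p + 3
  p = -4p + 3  ⇒  5p = 3  ⇒  p = 3/5.
For Country A to be willing to mix, Country A must be indifferent between Disarm and Arm, which pins down Country B's mix.
  Country A's payoff from Disarm: q·(-3) + (1−q)·1 = -4q + 1
  Country A's payoff from Arm: q·1 + (1−q)·(-1) = 2q - 1
  -4q + 1 = 2q - 1  ⇒  -6q = -2  ⇒  q = 1/3.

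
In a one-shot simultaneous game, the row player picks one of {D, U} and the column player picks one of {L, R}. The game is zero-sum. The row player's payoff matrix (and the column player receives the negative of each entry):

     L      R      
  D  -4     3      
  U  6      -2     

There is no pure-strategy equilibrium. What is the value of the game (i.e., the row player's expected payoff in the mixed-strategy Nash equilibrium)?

v = 2/3

Set the row player's expected payoff from D equal to that from U:
  the row player's expected payoff from D: q·(-4) + (1−q)·3 = -7q + 3
  the row player's expected payoff from U: q·6 + (1−q)·(-2) = 8q - 2
  -7q + 3 = 8q - 2  ⇒  -15q = -5  ⇒  q = 1/3.
The value is the row player's expected payoff against this mix (using D): (1/3)·(-4) + (2/3)·3 = 2/3.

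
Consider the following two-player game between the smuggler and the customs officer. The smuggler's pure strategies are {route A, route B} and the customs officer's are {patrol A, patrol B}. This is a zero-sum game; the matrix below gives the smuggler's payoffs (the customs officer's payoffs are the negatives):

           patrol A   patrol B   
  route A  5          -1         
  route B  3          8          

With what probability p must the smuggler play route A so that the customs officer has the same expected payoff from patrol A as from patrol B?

p = 5/11

Set the customs officer's expected payoff from patrol A equal to that from patrol B:
  the customs officer's payoff to patrol A: p·(-5) + (1−p)·(-3) = -2p - 3
  the customs officer's payoff to patrol B: p·1 + (1−p)·(-8) = 9p - 8
  -2p - 3 = 9p - 8  ⇒  -11p = -5  ⇒  p = 5/11.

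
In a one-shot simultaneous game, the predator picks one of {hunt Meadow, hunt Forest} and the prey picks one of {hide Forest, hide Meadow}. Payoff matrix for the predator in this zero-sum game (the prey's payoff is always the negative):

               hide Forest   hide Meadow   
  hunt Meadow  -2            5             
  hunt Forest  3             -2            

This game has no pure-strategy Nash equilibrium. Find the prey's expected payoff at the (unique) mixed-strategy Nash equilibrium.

The prey's indifference between hide Forest and hide Meadow determines the predator's mixing probability p:
  the prey's expected payoff from hide Forest: p·2 + (1−p)·(-3) = 5p - 3
  the prey's expected payoff from hide Meadow: p·(-5) + (1−p)·2 = -7p + 2
  5p - 3 = -7p + 2  ⇒  12p = 5  ⇒  p = 5/12.
At equilibrium the prey is indifferent across columns, so the prey's payoff equals the payoff from hide Forest: (5/12)·2 + (7/12)·(-3) = -11/12.

-11/12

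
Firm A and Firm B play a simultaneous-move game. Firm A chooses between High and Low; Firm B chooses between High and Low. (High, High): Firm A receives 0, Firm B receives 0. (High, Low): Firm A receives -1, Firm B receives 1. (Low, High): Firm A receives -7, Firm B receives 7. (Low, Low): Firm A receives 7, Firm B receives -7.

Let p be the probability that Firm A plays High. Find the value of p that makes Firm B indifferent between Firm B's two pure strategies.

p = 14/15

In a mixed equilibrium Firm B is indifferent between High and Low; this condition fixes p.
  Firm B's payoff to High: p·0 + (1−p)·7 = -7p + 7
  Firm B's payoff to Low: p·1 + (1−p)·(-7) = 8p - 7
  -7p + 7 = 8p - 7  ⇒  -15p = -14  ⇒  p = 14/15.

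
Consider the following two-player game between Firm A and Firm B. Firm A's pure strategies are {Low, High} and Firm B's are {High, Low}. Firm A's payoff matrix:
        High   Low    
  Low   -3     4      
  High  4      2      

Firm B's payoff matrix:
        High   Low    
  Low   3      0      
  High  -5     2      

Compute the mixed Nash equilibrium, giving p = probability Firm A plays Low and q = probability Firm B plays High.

p = 7/10, q = 2/9

Firm B's indifference between High and Low determines Firm A's mixing probability p:
  Firm B's payoff to High: p·3 + (1−p)·(-5) = 8p - 5
  Firm B's payoff to Low: p·0 + (1−p)·2 = -2p + 2
  8p - 5 = -2p + 2  ⇒  10p = 7  ⇒  p = 7/10.
For Firm A to be willing to mix, Firm A must be indifferent between Low and High, which pins down Firm B's mix.
  Firm A's payoff from Low: q·(-3) + (1−q)·4 = -7q + 4
  Firm A's payoff from High: q·4 + (1−q)·2 = 2q + 2
  -7q + 4 = 2q + 2  ⇒  -9q = -2  ⇒  q = 2/9.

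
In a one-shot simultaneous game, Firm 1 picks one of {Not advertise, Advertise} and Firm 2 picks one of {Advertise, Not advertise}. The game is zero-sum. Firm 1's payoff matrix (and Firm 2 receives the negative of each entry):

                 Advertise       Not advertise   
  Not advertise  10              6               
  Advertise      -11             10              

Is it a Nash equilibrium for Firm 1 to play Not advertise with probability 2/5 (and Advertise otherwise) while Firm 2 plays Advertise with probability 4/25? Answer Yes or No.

No

Given Firm 1's mix p = 2/5, Firm 2's payoff from Advertise is 13/5 but from Not advertise is -42/5. Firm 2 strictly prefers Advertise, so Firm 2 would not mix.
So the proposed profile is not a Nash equilibrium.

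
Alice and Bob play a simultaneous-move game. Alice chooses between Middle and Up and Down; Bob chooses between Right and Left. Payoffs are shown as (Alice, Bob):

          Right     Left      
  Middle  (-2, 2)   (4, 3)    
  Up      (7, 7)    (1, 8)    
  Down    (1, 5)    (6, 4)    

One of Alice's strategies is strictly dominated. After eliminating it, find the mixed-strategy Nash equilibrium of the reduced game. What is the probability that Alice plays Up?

Alice's strategy Middle is strictly dominated by Down: 1 > -2 and 6 > 4. Eliminate Middle.
Bob's indifference between Right and Left determines Alice's mixing probability p:
  Bob's payoff to Right: p·7 + (1−p)·5 = 2p + 5
  Bob's payoff to Left: p·8 + (1−p)·4 = 4p + 4
  2p + 5 = 4p + 4  ⇒  -2p = -1  ⇒  p = 1/2.

p = 1/2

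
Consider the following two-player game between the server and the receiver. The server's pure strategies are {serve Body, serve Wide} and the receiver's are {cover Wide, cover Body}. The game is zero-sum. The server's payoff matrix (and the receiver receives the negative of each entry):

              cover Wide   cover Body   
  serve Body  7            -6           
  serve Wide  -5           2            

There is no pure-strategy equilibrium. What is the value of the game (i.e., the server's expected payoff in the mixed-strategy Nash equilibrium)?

Set the server's expected payoff from serve Body equal to that from serve Wide:
  the server's payoff to serve Body: q·7 + (1−q)·(-6) = 13q - 6
  the server's payoff to serve Wide: q·(-5) + (1−q)·2 = -7q + 2
  13q - 6 = -7q + 2  ⇒  20q = 8  ⇒  q = 2/5.
The value is the server's expected payoff against this mix (using serve Body): (2/5)·7 + (3/5)·(-6) = -4/5.

v = -4/5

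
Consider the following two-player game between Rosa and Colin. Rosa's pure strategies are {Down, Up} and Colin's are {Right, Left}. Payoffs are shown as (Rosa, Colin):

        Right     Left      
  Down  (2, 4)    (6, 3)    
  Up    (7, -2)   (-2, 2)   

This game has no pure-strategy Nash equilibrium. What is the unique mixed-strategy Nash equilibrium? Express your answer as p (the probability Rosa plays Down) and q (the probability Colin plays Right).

p = 4/5, q = 8/13

Set Colin's expected payoff from Right equal to that from Left:
  Colin's payoff from Right: p·4 + (1−p)·(-2) = 6p - 2
  Colin's payoff from Left: p·3 + (1−p)·2 = p + 2
  6p - 2 = p + 2  ⇒  5p = 4  ⇒  p = 4/5.
For Rosa to be willing to mix, Rosa must be indifferent between Down and Up, which pins down Colin's mix.
  Rosa's payoff from Down: q·2 + (1−q)·6 = -4q + 6
  Rosa's payoff from Up: q·7 + (1−q)·(-2) = 9q - 2
  -4q + 6 = 9q - 2  ⇒  -13q = -8  ⇒  q = 8/13.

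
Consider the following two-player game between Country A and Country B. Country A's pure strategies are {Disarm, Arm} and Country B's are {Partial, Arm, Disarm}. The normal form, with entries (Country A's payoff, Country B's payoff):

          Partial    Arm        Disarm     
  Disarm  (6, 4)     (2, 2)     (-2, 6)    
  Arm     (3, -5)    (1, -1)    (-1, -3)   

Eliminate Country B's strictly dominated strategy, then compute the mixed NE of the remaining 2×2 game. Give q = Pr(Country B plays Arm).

Country B's strategy Partial is strictly dominated by Disarm: 6 > 4 and -3 > -5. Eliminate Partial.
Set Country A's expected payoff from Disarm equal to that from Arm:
  Country A's payoff to Disarm: q·2 + (1−q)·(-2) = 4q - 2
  Country A's payoff to Arm: q·1 + (1−q)·(-1) = 2q - 1
  4q - 2 = 2q - 1  ⇒  2q = 1  ⇒  q = 1/2.

q = 1/2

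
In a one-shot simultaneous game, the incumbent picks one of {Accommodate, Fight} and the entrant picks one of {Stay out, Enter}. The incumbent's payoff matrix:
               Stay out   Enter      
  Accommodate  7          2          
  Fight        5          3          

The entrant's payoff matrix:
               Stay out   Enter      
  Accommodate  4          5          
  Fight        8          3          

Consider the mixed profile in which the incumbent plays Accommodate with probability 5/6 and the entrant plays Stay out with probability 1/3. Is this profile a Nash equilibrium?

Yes

Check the entrant's indifference given the incumbent's mix p = 5/6:
  payoff from Stay out = 14/3; payoff from Enter = 14/3 — equal.
Check the incumbent's indifference given the entrant's mix q = 1/3:
  payoff from Accommodate = 11/3; payoff from Fight = 11/3 — equal.
Both players are indifferent, so neither can profitably deviate.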